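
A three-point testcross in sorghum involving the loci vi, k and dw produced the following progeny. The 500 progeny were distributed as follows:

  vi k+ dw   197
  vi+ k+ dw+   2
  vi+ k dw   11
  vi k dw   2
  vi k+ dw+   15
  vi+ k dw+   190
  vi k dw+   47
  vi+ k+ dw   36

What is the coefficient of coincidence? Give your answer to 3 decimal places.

The two most frequent reciprocal classes, vi+ k dw+ and vi k+ dw, are the parental types, so the F1 was vi+ k dw+ / vi k+ dw.
The two rarest classes, vi+ k+ dw+ and vi k dw, are the double crossovers. Comparing them with the parentals, only the k allele has switched, so k is the middle locus and the order is dw – k – vi.
dw–k: (26 + 4)/500 = 0.0600; k–vi: (83 + 4)/500 = 0.1740.
Expected DCO frequency = 0.0600 × 0.1740 ≈ 0.01044; observed = 4/500 ≈ 0.00800.
Coefficient of coincidence = 0.00800/0.01044 ≈ 0.766.

0.766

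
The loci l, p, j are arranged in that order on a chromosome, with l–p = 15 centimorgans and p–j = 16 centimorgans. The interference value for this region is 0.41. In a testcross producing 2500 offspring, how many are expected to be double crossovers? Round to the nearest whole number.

35

Map distances give recombination frequencies of 0.150 and 0.160 for the two intervals.
With interference 0.41 (so coincidence = 0.59), expected double-crossover frequency = 0.150 × 0.160 × 0.59 = 0.01416.
Expected number = 0.01416 × 2500 = 35.40 ≈ 35.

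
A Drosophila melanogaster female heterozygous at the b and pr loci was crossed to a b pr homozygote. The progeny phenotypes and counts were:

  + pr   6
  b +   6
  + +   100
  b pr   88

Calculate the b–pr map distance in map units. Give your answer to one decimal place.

6.0 map units

The two most frequent classes, + + (100) and b pr (88), are the parental types, so the F1 was + + / b pr.
The recombinant classes are + pr and b +: 6 + 6 = 12.
Recombination frequency = 12/200 = 0.0600 ≈ 6.0%, i.e. 6.0 map units.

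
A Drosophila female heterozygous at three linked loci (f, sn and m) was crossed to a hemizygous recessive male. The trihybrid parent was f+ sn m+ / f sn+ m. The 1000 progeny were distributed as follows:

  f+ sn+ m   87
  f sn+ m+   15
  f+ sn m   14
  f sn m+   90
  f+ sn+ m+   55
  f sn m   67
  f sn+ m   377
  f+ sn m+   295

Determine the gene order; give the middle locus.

m

The two rarest classes, f+ sn m and f sn+ m+, are the double crossovers. Comparing them with the parentals, only the m allele has switched, so m is the middle locus and the order is sn – m – f.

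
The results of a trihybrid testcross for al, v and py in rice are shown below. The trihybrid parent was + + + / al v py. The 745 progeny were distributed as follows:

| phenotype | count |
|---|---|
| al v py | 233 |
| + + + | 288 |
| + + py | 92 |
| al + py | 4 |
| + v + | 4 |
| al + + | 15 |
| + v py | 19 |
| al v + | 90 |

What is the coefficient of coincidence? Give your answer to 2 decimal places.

0.75

The two rarest classes, + v + and al + py, are the double crossovers. Comparing them with the parentals, only the v allele has switched, so v is the middle locus and the order is py – v – al.
py–v: (182 + 8)/745 = 0.2550; v–al: (34 + 8)/745 = 0.0564.
Expected DCO frequency = 0.2550 × 0.0564 ≈ 0.01438; observed = 8/745 ≈ 0.01074.
Coefficient of coincidence = 0.01074/0.01438 ≈ 0.75.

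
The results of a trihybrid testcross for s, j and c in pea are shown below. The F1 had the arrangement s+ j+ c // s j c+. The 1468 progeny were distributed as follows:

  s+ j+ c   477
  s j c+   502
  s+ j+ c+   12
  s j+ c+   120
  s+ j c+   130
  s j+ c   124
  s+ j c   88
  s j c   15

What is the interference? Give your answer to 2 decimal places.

The two rarest classes, s+ j+ c+ and s j c, are the double crossovers. Comparing them with the parentals, only the c allele has switched, so c is the middle locus and the order is j – c – s.
j–c: (208 + 27)/1468 = 0.1601; c–s: (254 + 27)/1468 = 0.1914.
Expected DCO frequency = 0.1601 × 0.1914 ≈ 0.03064; observed = 27/1468 ≈ 0.01839.
Coefficient of coincidence = 0.01839/0.03064 ≈ 0.60; interference = 1 − 0.60 = 0.40.

0.40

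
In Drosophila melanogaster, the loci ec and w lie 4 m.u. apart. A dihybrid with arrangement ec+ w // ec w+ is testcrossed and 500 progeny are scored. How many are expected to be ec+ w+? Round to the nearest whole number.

A map distance of 4 m.u. corresponds to a recombination frequency of 0.040.
The F1 is ec+ w / ec w+, so ec+ w+ is a recombinant gamete class with expected frequency r/2 = 0.040/2 = 0.0200.
Expected number = 0.0200 × 500 = 10.00 ≈ 10.

10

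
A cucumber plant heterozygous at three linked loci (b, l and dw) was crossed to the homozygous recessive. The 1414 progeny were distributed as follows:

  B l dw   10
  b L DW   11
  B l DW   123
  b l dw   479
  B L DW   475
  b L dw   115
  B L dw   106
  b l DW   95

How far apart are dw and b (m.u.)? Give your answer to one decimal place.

15.7 m.u.

The two most frequent reciprocal classes, b l dw and B L DW, are the parental types, so the F1 was b l dw / B L DW.
The two rarest classes, B l dw and b L DW, are the double crossovers. Comparing them with the parentals, only the b allele has switched, so b is the middle locus and the order is l – b – dw.
Crossovers in the b–dw interval produce the single-crossover classes b l DW and B L dw (95 + 106 = 201) plus the double crossovers (21).
RF(b–dw) = (201 + 21) / 1414 = 222/1414 = 0.1570 → 15.7 m.u.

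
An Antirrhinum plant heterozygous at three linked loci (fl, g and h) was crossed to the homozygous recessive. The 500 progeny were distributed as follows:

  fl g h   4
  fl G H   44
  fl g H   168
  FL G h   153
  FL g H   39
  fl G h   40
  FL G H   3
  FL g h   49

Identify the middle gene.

The two most frequent reciprocal classes, fl g H and FL G h, are the parental types, so the F1 was fl g H / FL G h.
The two rarest classes, fl g h and FL G H, are the double crossovers. Comparing them with the parentals, only the h allele has switched, so h is the middle locus and the order is fl – h – g.

h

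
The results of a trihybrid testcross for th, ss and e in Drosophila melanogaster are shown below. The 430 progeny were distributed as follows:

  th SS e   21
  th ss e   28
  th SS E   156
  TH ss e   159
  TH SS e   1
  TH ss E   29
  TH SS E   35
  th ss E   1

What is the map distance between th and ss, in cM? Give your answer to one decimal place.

The two most frequent reciprocal classes, th SS E and TH ss e, are the parental types, so the F1 was th SS E / TH ss e.
The two rarest classes, th ss E and TH SS e, are the double crossovers. Comparing them with the parentals, only the ss allele has switched, so ss is the middle locus and the order is th – ss – e.
Crossovers in the th–ss interval produce the single-crossover classes TH SS E and th ss e (35 + 28 = 63) plus the double crossovers (2).
RF(th–ss) = (63 + 2) / 430 = 65/430 = 0.1512 → 15.1 cM.

15.1 cM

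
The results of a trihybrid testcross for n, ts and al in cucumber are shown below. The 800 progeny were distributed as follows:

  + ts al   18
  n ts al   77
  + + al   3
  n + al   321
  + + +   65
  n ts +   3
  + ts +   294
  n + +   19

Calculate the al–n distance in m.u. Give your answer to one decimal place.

The two most frequent reciprocal classes, + ts + and n + al, are the parental types, so the F1 was + ts + / n + al.
The two rarest classes, n ts + and + + al, are the double crossovers. Comparing them with the parentals, only the n allele has switched, so n is the middle locus and the order is ts – n – al.
Crossovers in the n–al interval produce the single-crossover classes + ts al and n + + (18 + 19 = 37) plus the double crossovers (6).
RF(n–al) = (37 + 6) / 800 = 43/800 = 0.0537 → 5.4 m.u.

5.4 m.u.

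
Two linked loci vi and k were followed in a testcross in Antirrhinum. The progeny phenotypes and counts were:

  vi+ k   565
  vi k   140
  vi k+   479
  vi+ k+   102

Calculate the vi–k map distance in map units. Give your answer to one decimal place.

The two most frequent classes, vi+ k (565) and vi k+ (479), are the parental types, so the F1 was vi+ k / vi k+.
The recombinant classes are vi+ k+ and vi k: 102 + 140 = 242.
Recombination frequency = 242/1286 = 0.1882 ≈ 18.8%, i.e. 18.8 map units.

18.8 map units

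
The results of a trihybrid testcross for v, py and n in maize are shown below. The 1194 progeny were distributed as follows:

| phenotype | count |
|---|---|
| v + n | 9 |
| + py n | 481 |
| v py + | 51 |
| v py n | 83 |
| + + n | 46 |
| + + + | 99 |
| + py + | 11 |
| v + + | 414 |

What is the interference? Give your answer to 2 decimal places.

The two most frequent reciprocal classes, v + + and + py n, are the parental types, so the F1 was v + + / + py n.
The two rarest classes, v + n and + py +, are the double crossovers. Comparing them with the parentals, only the n allele has switched, so n is the middle locus and the order is v – n – py.
v–n: (182 + 20)/1194 = 0.1692; n–py: (97 + 20)/1194 = 0.0980.
Expected DCO frequency = 0.1692 × 0.0980 ≈ 0.01658; observed = 20/1194 ≈ 0.01675.
Coefficient of coincidence = 0.01675/0.01658 ≈ 1.01; interference = 1 − 1.01 = -0.01.

-0.01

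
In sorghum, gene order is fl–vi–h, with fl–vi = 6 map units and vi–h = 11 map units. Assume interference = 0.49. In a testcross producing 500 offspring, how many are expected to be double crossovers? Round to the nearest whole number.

Map distances give recombination frequencies of 0.060 and 0.110 for the two intervals.
With interference 0.49 (so coincidence = 0.51), expected double-crossover frequency = 0.060 × 0.110 × 0.51 = 0.00337.
Expected number = 0.00337 × 500 = 1.68 ≈ 2.

2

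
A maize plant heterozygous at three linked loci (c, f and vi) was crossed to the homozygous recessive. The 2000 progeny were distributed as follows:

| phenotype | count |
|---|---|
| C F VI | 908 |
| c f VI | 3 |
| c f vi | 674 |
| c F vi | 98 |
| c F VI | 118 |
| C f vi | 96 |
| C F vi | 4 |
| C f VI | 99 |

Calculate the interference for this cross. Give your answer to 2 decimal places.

The two most frequent reciprocal classes, C F VI and c f vi, are the parental types, so the F1 was C F VI / c f vi.
The two rarest classes, C F vi and c f VI, are the double crossovers. Comparing them with the parentals, only the vi allele has switched, so vi is the middle locus and the order is c – vi – f.
c–vi: (214 + 7)/2000 = 0.1105; vi–f: (197 + 7)/2000 = 0.1020.
Expected DCO frequency = 0.1105 × 0.1020 ≈ 0.01127; observed = 7/2000 ≈ 0.00350.
Coefficient of coincidence = 0.00350/0.01127 ≈ 0.31; interference = 1 − 0.31 = 0.69.

0.69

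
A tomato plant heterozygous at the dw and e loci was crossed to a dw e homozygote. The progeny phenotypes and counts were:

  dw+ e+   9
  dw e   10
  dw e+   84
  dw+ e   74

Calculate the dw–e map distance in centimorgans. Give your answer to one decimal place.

The two most frequent classes, dw+ e (74) and dw e+ (84), are the parental types, so the F1 was dw+ e / dw e+.
The recombinant classes are dw+ e+ and dw e: 9 + 10 = 19.
Recombination frequency = 19/177 = 0.1073 ≈ 10.7%, i.e. 10.7 centimorgans.

10.7 centimorgans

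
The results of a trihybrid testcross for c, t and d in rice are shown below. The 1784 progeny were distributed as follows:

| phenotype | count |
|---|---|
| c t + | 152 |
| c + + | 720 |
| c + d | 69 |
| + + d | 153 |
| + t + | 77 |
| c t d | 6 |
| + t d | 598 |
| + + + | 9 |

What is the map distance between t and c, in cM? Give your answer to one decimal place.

17.9 cM

The two most frequent reciprocal classes, c + + and + t d, are the parental types, so the F1 was c + + / + t d.
The two rarest classes, + + + and c t d, are the double crossovers. Comparing them with the parentals, only the c allele has switched, so c is the middle locus and the order is d – c – t.
Crossovers in the c–t interval produce the single-crossover classes c t + and + + d (152 + 153 = 305) plus the double crossovers (15).
RF(c–t) = (305 + 15) / 1784 = 320/1784 = 0.1794 → 17.9 cM.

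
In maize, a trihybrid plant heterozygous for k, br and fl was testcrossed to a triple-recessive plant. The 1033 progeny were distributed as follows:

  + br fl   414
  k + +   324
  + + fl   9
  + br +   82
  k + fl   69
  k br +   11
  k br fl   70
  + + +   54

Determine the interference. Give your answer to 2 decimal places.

The two most frequent reciprocal classes, + br fl and k + +, are the parental types, so the F1 was + br fl / k + +.
The two rarest classes, + + fl and k br +, are the double crossovers. Comparing them with the parentals, only the br allele has switched, so br is the middle locus and the order is fl – br – k.
fl–br: (151 + 20)/1033 = 0.1655; br–k: (124 + 20)/1033 = 0.1394.
Expected DCO frequency = 0.1655 × 0.1394 ≈ 0.02307; observed = 20/1033 ≈ 0.01936.
Coefficient of coincidence = 0.01936/0.02307 ≈ 0.84; interference = 1 − 0.84 = 0.16.

0.16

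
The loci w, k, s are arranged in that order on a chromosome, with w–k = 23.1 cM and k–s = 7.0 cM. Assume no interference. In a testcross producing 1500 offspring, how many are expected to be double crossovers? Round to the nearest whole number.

Map distances give recombination frequencies of 0.231 and 0.070 for the two intervals.
With no interference, expected double-crossover frequency = 0.231 × 0.070 = 0.01617.
Expected number = 0.01617 × 1500 = 24.26 ≈ 24.

24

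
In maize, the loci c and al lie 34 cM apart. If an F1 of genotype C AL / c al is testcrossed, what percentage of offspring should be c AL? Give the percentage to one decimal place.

17.0%

A map distance of 34 cM corresponds to a recombination frequency of 0.340.
The F1 is C AL / c al, so c AL is a recombinant gamete class with expected frequency r/2 = 0.340/2 = 0.1700.
That is 0.1700 = 17.0% of the progeny.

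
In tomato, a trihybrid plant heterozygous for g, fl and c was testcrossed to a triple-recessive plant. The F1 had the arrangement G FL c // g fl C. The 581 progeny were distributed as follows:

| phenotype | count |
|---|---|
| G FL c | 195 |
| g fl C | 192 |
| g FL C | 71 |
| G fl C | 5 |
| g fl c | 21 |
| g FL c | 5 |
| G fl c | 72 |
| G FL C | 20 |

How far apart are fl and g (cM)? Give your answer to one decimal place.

26.3 cM

The two rarest classes, g FL c and G fl C, are the double crossovers. Comparing them with the parentals, only the g allele has switched, so g is the middle locus and the order is fl – g – c.
Crossovers in the fl–g interval produce the single-crossover classes G fl c and g FL C (72 + 71 = 143) plus the double crossovers (10).
RF(fl–g) = (143 + 10) / 581 = 153/581 = 0.2633 → 26.3 cM.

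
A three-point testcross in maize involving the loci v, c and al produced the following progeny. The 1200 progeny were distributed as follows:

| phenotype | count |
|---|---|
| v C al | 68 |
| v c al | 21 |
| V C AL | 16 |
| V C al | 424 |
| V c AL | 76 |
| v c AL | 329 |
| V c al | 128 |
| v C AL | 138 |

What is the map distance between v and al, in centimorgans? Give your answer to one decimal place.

15.1 centimorgans

The two most frequent reciprocal classes, V C al and v c AL, are the parental types, so the F1 was V C al / v c AL.
The two rarest classes, V C AL and v c al, are the double crossovers. Comparing them with the parentals, only the al allele has switched, so al is the middle locus and the order is v – al – c.
Crossovers in the v–al interval produce the single-crossover classes v C al and V c AL (68 + 76 = 144) plus the double crossovers (37).
RF(v–al) = (144 + 37) / 1200 = 181/1200 = 0.1508 → 15.1 centimorgans.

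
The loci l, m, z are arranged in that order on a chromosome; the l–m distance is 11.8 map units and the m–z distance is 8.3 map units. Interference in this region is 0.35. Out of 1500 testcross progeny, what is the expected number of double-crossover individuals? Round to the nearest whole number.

10

Map distances give recombination frequencies of 0.118 and 0.083 for the two intervals.
With interference 0.35 (so coincidence = 0.65), expected double-crossover frequency = 0.118 × 0.083 × 0.65 = 0.00637.
Expected number = 0.00637 × 1500 = 9.55 ≈ 10.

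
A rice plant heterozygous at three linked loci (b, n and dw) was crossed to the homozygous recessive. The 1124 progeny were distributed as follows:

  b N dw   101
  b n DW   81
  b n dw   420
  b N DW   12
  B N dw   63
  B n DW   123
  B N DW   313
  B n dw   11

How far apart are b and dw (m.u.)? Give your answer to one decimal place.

14.9 m.u.

The two most frequent reciprocal classes, B N DW and b n dw, are the parental types, so the F1 was B N DW / b n dw.
The two rarest classes, b N DW and B n dw, are the double crossovers. Comparing them with the parentals, only the b allele has switched, so b is the middle locus and the order is n – b – dw.
Crossovers in the b–dw interval produce the single-crossover classes B N dw and b n DW (63 + 81 = 144) plus the double crossovers (23).
RF(b–dw) = (144 + 23) / 1124 = 167/1124 = 0.1486 → 14.9 m.u.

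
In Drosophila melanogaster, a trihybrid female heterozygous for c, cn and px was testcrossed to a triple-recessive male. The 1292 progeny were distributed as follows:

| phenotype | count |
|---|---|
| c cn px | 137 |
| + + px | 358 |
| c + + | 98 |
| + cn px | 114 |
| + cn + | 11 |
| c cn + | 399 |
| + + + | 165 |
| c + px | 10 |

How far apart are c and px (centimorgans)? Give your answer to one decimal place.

The two most frequent reciprocal classes, c cn + and + + px, are the parental types, so the F1 was c cn + / + + px.
The two rarest classes, + cn + and c + px, are the double crossovers. Comparing them with the parentals, only the c allele has switched, so c is the middle locus and the order is cn – c – px.
Crossovers in the c–px interval produce the single-crossover classes c cn px and + + + (137 + 165 = 302) plus the double crossovers (21).
RF(c–px) = (302 + 21) / 1292 = 323/1292 = 0.2500 → 25.0 centimorgans.

25.0 centimorgans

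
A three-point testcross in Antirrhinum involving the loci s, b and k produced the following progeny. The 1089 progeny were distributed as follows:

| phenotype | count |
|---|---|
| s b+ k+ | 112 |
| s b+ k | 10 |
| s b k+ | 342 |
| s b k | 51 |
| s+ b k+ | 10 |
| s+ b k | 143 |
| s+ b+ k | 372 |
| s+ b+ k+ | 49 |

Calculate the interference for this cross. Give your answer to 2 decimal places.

The two most frequent reciprocal classes, s b k+ and s+ b+ k, are the parental types, so the F1 was s b k+ / s+ b+ k.
The two rarest classes, s+ b k+ and s b+ k, are the double crossovers. Comparing them with the parentals, only the s allele has switched, so s is the middle locus and the order is k – s – b.
k–s: (100 + 20)/1089 = 0.1102; s–b: (255 + 20)/1089 = 0.2525.
Expected DCO frequency = 0.1102 × 0.2525 ≈ 0.02783; observed = 20/1089 ≈ 0.01837.
Coefficient of coincidence = 0.01837/0.02783 ≈ 0.66; interference = 1 − 0.66 = 0.34.

0.34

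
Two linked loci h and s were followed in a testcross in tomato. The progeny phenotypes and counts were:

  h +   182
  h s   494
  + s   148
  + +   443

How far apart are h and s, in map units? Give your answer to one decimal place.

26.0 map units

The two most frequent classes, + + (443) and h s (494), are the parental types, so the F1 was + + / h s.
The recombinant classes are + s and h +: 148 + 182 = 330.
Recombination frequency = 330/1267 = 0.2605 ≈ 26.0%, i.e. 26.0 map units.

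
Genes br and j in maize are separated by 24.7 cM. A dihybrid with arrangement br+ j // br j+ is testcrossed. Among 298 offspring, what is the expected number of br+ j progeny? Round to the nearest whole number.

A map distance of 24.7 cM corresponds to a recombination frequency of 0.247.
The F1 is br+ j / br j+, so br+ j is a parental gamete class with expected frequency (1 − r)/2 = 0.753/2 = 0.3765.
Expected number = 0.3765 × 298 = 112.20 ≈ 112.

112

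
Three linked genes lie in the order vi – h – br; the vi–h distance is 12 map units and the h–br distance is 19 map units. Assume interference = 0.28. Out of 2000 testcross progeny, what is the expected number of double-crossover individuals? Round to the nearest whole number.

33

Map distances give recombination frequencies of 0.120 and 0.190 for the two intervals.
With interference 0.28 (so coincidence = 0.72), expected double-crossover frequency = 0.120 × 0.190 × 0.72 = 0.01642.
Expected number = 0.01642 × 2000 = 32.83 ≈ 33.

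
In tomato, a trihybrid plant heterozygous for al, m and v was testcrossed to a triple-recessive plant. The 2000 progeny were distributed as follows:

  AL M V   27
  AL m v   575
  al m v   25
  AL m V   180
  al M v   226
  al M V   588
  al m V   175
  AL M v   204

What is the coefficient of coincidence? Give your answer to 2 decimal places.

0.53

The two most frequent reciprocal classes, al M V and AL m v, are the parental types, so the F1 was al M V / AL m v.
The two rarest classes, AL M V and al m v, are the double crossovers. Comparing them with the parentals, only the al allele has switched, so al is the middle locus and the order is m – al – v.
m–al: (379 + 52)/2000 = 0.2155; al–v: (406 + 52)/2000 = 0.2290.
Expected DCO frequency = 0.2155 × 0.2290 ≈ 0.04935; observed = 52/2000 ≈ 0.02600.
Coefficient of coincidence = 0.02600/0.04935 ≈ 0.53.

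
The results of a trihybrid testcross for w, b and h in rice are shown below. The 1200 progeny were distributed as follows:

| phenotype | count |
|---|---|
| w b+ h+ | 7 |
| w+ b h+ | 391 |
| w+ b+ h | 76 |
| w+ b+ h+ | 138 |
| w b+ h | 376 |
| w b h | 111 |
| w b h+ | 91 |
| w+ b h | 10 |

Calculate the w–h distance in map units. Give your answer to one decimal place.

15.3 map units

The two most frequent reciprocal classes, w+ b h+ and w b+ h, are the parental types, so the F1 was w+ b h+ / w b+ h.
The two rarest classes, w+ b h and w b+ h+, are the double crossovers. Comparing them with the parentals, only the h allele has switched, so h is the middle locus and the order is b – h – w.
Crossovers in the h–w interval produce the single-crossover classes w b h+ and w+ b+ h (91 + 76 = 167) plus the double crossovers (17).
RF(h–w) = (167 + 17) / 1200 = 184/1200 = 0.1533 → 15.3 map units.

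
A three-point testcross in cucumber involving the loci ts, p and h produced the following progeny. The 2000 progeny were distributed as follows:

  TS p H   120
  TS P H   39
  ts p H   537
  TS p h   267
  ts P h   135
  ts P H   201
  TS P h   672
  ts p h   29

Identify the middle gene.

h

The two most frequent reciprocal classes, TS P h and ts p H, are the parental types, so the F1 was TS P h / ts p H.
The two rarest classes, TS P H and ts p h, are the double crossovers. Comparing them with the parentals, only the h allele has switched, so h is the middle locus and the order is ts – h – p.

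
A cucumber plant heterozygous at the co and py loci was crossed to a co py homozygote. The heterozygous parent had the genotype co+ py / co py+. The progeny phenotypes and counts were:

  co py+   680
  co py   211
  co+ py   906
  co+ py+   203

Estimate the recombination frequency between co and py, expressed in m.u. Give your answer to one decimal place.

The recombinant classes are co+ py+ and co py: 203 + 211 = 414.
Recombination frequency = 414/2000 = 0.2070 ≈ 20.7%, i.e. 20.7 m.u.

20.7 m.u.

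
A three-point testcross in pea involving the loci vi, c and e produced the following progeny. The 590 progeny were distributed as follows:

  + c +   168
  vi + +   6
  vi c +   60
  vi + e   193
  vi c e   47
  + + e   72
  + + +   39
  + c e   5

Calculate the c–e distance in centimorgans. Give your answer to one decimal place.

16.4 centimorgans

The two most frequent reciprocal classes, vi + e and + c +, are the parental types, so the F1 was vi + e / + c +.
The two rarest classes, vi + + and + c e, are the double crossovers. Comparing them with the parentals, only the e allele has switched, so e is the middle locus and the order is vi – e – c.
Crossovers in the e–c interval produce the single-crossover classes vi c e and + + + (47 + 39 = 86) plus the double crossovers (11).
RF(e–c) = (86 + 11) / 590 = 97/590 = 0.1644 → 16.4 centimorgans.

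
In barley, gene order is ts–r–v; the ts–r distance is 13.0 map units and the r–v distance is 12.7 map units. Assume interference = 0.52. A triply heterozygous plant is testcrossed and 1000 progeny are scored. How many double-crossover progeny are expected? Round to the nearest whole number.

Map distances give recombination frequencies of 0.130 and 0.127 for the two intervals.
With interference 0.52 (so coincidence = 0.48), expected double-crossover frequency = 0.130 × 0.127 × 0.48 = 0.00792.
Expected number = 0.00792 × 1000 = 7.92 ≈ 8.

8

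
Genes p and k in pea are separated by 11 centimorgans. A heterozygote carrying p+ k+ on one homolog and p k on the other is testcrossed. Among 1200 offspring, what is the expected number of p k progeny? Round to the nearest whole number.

534

A map distance of 11 centimorgans corresponds to a recombination frequency of 0.110.
The F1 is p+ k+ / p k, so p k is a parental gamete class with expected frequency (1 − r)/2 = 0.890/2 = 0.4450.
Expected number = 0.4450 × 1200 = 534.00 ≈ 534.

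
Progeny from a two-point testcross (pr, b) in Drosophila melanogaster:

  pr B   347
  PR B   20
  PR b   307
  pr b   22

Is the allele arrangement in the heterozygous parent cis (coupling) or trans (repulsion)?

The two most frequent classes are PR b (307) and pr B (347); these are the parental (non-recombinant) types.
So the F1 carried PR b on one chromosome and pr B on the other — the recessive alleles are on opposite chromosomes (trans / repulsion).

trans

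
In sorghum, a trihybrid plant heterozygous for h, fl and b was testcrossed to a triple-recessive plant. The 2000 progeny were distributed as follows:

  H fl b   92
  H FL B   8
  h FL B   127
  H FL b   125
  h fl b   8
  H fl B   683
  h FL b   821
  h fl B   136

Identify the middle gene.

fl

The two most frequent reciprocal classes, h FL b and H fl B, are the parental types, so the F1 was h FL b / H fl B.
The two rarest classes, h fl b and H FL B, are the double crossovers. Comparing them with the parentals, only the fl allele has switched, so fl is the middle locus and the order is h – fl – b.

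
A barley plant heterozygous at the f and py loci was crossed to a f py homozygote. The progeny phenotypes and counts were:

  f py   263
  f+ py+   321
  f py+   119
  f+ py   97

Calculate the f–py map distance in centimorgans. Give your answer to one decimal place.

27.0 centimorgans

The two most frequent classes, f+ py+ (321) and f py (263), are the parental types, so the F1 was f+ py+ / f py.
The recombinant classes are f+ py and f py+: 97 + 119 = 216.
Recombination frequency = 216/800 = 0.2700 ≈ 27.0%, i.e. 27.0 centimorgans.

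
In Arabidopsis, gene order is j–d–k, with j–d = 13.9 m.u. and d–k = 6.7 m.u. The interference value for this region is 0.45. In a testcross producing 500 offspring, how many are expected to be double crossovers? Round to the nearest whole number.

Map distances give recombination frequencies of 0.139 and 0.067 for the two intervals.
With interference 0.45 (so coincidence = 0.55), expected double-crossover frequency = 0.139 × 0.067 × 0.55 = 0.00512.
Expected number = 0.00512 × 500 = 2.56 ≈ 3.

3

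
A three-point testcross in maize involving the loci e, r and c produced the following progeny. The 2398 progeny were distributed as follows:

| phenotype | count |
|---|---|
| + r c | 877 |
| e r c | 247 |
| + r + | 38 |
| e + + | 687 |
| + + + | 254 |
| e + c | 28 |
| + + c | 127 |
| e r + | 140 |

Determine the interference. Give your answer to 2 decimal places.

The two most frequent reciprocal classes, e + + and + r c, are the parental types, so the F1 was e + + / + r c.
The two rarest classes, e + c and + r +, are the double crossovers. Comparing them with the parentals, only the c allele has switched, so c is the middle locus and the order is e – c – r.
e–c: (501 + 66)/2398 = 0.2364; c–r: (267 + 66)/2398 = 0.1389.
Expected DCO frequency = 0.2364 × 0.1389 ≈ 0.03284; observed = 66/2398 ≈ 0.02752.
Coefficient of coincidence = 0.02752/0.03284 ≈ 0.84; interference = 1 − 0.84 = 0.16.

0.16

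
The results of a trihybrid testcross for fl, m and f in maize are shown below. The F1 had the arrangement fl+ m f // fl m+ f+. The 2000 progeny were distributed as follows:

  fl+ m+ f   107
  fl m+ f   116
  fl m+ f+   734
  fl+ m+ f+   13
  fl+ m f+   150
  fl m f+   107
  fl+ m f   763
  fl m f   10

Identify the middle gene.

The two rarest classes, fl m f and fl+ m+ f+, are the double crossovers. Comparing them with the parentals, only the fl allele has switched, so fl is the middle locus and the order is m – fl – f.

fl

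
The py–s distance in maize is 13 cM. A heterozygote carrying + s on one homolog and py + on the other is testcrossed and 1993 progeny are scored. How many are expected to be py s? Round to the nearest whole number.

A map distance of 13 cM corresponds to a recombination frequency of 0.130.
The F1 is + s / py +, so py s is a recombinant gamete class with expected frequency r/2 = 0.130/2 = 0.0650.
Expected number = 0.0650 × 1993 = 129.55 ≈ 130.

130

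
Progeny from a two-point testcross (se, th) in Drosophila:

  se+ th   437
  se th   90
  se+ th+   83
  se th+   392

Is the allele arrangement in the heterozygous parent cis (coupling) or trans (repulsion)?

The two most frequent classes are se+ th (437) and se th+ (392); these are the parental (non-recombinant) types.
So the F1 carried se+ th on one chromosome and se th+ on the other — the recessive alleles are on opposite chromosomes (trans / repulsion).

trans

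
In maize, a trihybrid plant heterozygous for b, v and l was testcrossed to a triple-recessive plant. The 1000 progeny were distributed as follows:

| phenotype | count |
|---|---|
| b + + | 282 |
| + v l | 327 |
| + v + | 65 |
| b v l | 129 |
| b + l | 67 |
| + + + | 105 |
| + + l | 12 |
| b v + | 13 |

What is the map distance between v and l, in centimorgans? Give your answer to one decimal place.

15.7 centimorgans

The two most frequent reciprocal classes, b + + and + v l, are the parental types, so the F1 was b + + / + v l.
The two rarest classes, b v + and + + l, are the double crossovers. Comparing them with the parentals, only the v allele has switched, so v is the middle locus and the order is l – v – b.
Crossovers in the l–v interval produce the single-crossover classes b + l and + v + (67 + 65 = 132) plus the double crossovers (25).
RF(l–v) = (132 + 25) / 1000 = 157/1000 = 0.1570 → 15.7 centimorgans.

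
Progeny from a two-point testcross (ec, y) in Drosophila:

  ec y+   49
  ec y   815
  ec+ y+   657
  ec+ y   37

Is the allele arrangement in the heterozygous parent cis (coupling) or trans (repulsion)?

cis

The two most frequent classes are ec+ y+ (657) and ec y (815); these are the parental (non-recombinant) types.
So the F1 carried ec+ y+ on one chromosome and ec y on the other — the recessive alleles are on the same chromosome (cis / coupling).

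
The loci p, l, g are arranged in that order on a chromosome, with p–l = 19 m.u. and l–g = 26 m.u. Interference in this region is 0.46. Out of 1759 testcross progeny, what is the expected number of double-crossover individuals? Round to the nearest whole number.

47

Map distances give recombination frequencies of 0.190 and 0.260 for the two intervals.
With interference 0.46 (so coincidence = 0.54), expected double-crossover frequency = 0.190 × 0.260 × 0.54 = 0.02668.
Expected number = 0.02668 × 1759 = 46.92 ≈ 47.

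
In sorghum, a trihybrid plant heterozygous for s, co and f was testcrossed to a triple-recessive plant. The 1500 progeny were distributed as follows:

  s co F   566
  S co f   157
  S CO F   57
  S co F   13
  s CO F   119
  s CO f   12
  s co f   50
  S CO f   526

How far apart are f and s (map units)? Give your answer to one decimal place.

The two most frequent reciprocal classes, s co F and S CO f, are the parental types, so the F1 was s co F / S CO f.
The two rarest classes, S co F and s CO f, are the double crossovers. Comparing them with the parentals, only the s allele has switched, so s is the middle locus and the order is co – s – f.
Crossovers in the s–f interval produce the single-crossover classes s co f and S CO F (50 + 57 = 107) plus the double crossovers (25).
RF(s–f) = (107 + 25) / 1500 = 132/1500 = 0.0880 → 8.8 map units.

8.8 map units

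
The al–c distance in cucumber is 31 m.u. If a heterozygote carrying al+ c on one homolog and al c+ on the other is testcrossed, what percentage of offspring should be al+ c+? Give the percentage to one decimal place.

A map distance of 31 m.u. corresponds to a recombination frequency of 0.310.
The F1 is al+ c / al c+, so al+ c+ is a recombinant gamete class with expected frequency r/2 = 0.310/2 = 0.1550.
That is 0.1550 = 15.5% of the progeny.

15.5%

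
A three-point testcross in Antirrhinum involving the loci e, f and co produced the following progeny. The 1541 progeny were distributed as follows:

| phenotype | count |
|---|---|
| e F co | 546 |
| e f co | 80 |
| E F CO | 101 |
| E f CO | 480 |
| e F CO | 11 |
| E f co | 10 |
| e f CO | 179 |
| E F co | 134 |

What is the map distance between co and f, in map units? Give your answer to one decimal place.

The two most frequent reciprocal classes, E f CO and e F co, are the parental types, so the F1 was E f CO / e F co.
The two rarest classes, E f co and e F CO, are the double crossovers. Comparing them with the parentals, only the co allele has switched, so co is the middle locus and the order is f – co – e.
Crossovers in the f–co interval produce the single-crossover classes E F CO and e f co (101 + 80 = 181) plus the double crossovers (21).
RF(f–co) = (181 + 21) / 1541 = 202/1541 = 0.1311 → 13.1 map units.

13.1 map units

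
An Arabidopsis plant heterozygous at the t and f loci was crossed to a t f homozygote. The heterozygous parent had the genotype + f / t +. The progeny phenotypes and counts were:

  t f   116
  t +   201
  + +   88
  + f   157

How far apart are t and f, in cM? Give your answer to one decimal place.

36.3 cM

The recombinant classes are + + and t f: 88 + 116 = 204.
Recombination frequency = 204/562 = 0.3630 ≈ 36.3%, i.e. 36.3 cM.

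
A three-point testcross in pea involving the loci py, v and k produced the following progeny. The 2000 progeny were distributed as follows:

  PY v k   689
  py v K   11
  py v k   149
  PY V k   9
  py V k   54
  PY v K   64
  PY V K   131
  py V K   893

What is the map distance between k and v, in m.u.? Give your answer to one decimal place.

The two most frequent reciprocal classes, py V K and PY v k, are the parental types, so the F1 was py V K / PY v k.
The two rarest classes, py v K and PY V k, are the double crossovers. Comparing them with the parentals, only the v allele has switched, so v is the middle locus and the order is py – v – k.
Crossovers in the v–k interval produce the single-crossover classes py V k and PY v K (54 + 64 = 118) plus the double crossovers (20).
RF(v–k) = (118 + 20) / 2000 = 138/2000 = 0.0690 → 6.9 m.u.

6.9 m.u.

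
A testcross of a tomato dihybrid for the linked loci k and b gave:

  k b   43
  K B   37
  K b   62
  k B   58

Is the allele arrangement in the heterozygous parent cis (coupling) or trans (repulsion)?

The two most frequent classes are K b (62) and k B (58); these are the parental (non-recombinant) types.
So the F1 carried K b on one chromosome and k B on the other — the recessive alleles are on opposite chromosomes (trans / repulsion).

trans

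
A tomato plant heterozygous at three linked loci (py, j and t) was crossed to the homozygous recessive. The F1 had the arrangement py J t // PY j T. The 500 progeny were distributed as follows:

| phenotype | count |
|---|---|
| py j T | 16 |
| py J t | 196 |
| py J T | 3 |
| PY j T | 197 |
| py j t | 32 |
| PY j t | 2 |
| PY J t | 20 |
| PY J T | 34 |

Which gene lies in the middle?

The two rarest classes, py J T and PY j t, are the double crossovers. Comparing them with the parentals, only the t allele has switched, so t is the middle locus and the order is j – t – py.

t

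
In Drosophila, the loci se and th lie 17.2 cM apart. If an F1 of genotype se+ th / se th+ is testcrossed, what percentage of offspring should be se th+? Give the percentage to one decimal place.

41.4%

A map distance of 17.2 cM corresponds to a recombination frequency of 0.172.
The F1 is se+ th / se th+, so se th+ is a parental gamete class with expected frequency (1 − r)/2 = 0.828/2 = 0.4140.
That is 0.4140 = 41.4% of the progeny.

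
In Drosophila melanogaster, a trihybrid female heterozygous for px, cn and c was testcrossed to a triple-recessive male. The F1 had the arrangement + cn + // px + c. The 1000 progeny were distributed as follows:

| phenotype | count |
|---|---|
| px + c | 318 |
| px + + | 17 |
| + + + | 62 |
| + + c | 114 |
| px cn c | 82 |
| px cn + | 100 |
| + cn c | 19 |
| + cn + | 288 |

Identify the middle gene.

c

The two rarest classes, + cn c and px + +, are the double crossovers. Comparing them with the parentals, only the c allele has switched, so c is the middle locus and the order is cn – c – px.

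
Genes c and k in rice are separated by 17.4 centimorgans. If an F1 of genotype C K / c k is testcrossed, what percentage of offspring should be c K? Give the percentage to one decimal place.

A map distance of 17.4 centimorgans corresponds to a recombination frequency of 0.174.
The F1 is C K / c k, so c K is a recombinant gamete class with expected frequency r/2 = 0.174/2 = 0.0870.
That is 0.0870 = 8.7% of the progeny.

8.7%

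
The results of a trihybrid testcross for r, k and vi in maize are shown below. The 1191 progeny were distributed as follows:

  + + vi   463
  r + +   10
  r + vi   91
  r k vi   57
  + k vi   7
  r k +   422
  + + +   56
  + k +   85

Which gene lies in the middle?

k

The two most frequent reciprocal classes, + + vi and r k +, are the parental types, so the F1 was + + vi / r k +.
The two rarest classes, + k vi and r + +, are the double crossovers. Comparing them with the parentals, only the k allele has switched, so k is the middle locus and the order is r – k – vi.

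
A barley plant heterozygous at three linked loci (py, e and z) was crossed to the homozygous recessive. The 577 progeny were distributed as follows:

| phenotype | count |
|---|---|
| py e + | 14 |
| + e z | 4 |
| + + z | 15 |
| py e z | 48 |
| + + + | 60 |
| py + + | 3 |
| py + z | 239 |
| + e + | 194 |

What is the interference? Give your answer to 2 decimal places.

The two most frequent reciprocal classes, + e + and py + z, are the parental types, so the F1 was + e + / py + z.
The two rarest classes, + e z and py + +, are the double crossovers. Comparing them with the parentals, only the z allele has switched, so z is the middle locus and the order is py – z – e.
py–z: (29 + 7)/577 = 0.0624; z–e: (108 + 7)/577 = 0.1993.
Expected DCO frequency = 0.0624 × 0.1993 ≈ 0.01244; observed = 7/577 ≈ 0.01213.
Coefficient of coincidence = 0.01213/0.01244 ≈ 0.98; interference = 1 − 0.98 = 0.02.

0.02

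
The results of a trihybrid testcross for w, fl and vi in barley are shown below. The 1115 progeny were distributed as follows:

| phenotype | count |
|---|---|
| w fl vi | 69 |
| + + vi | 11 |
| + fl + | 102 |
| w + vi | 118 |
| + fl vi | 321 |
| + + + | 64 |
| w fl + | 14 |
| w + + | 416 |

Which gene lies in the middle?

The two most frequent reciprocal classes, + fl vi and w + +, are the parental types, so the F1 was + fl vi / w + +.
The two rarest classes, + + vi and w fl +, are the double crossovers. Comparing them with the parentals, only the fl allele has switched, so fl is the middle locus and the order is w – fl – vi.

fl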